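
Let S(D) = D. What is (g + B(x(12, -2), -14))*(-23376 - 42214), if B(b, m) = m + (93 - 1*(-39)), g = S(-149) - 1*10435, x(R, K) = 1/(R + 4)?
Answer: 686464940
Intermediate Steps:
x(R, K) = 1/(4 + R)
g = -10584 (g = -149 - 1*10435 = -149 - 10435 = -10584)
B(b, m) = 132 + m (B(b, m) = m + (93 + 39) = m + 132 = 132 + m)
(g + B(x(12, -2), -14))*(-23376 - 42214) = (-10584 + (132 - 14))*(-23376 - 42214) = (-10584 + 118)*(-65590) = -10466*(-65590) = 686464940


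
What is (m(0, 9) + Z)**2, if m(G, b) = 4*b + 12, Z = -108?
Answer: 3600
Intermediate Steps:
m(G, b) = 12 + 4*b
(m(0, 9) + Z)**2 = ((12 + 4*9) - 108)**2 = ((12 + 36) - 108)**2 = (48 - 108)**2 = (-60)**2 = 3600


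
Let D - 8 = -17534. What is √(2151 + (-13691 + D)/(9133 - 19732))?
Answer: √241971629934/10599 ≈ 46.411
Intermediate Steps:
D = -17526 (D = 8 - 17534 = -17526)
√(2151 + (-13691 + D)/(9133 - 19732)) = √(2151 + (-13691 - 17526)/(9133 - 19732)) = √(2151 - 31217/(-10599)) = √(2151 - 31217*(-1/10599)) = √(2151 + 31217/10599) = √(22829666/10599) = √241971629934/10599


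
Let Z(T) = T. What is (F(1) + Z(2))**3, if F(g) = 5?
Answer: 343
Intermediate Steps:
(F(1) + Z(2))**3 = (5 + 2)**3 = 7**3 = 343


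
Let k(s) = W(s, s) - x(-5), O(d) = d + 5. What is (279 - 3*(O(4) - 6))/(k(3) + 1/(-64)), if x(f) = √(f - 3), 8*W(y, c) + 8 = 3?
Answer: -236160/11483 + 737280*I*√2/11483 ≈ -20.566 + 90.801*I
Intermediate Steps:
W(y, c) = -5/8 (W(y, c) = -1 + (⅛)*3 = -1 + 3/8 = -5/8)
O(d) = 5 + d
x(f) = √(-3 + f)
k(s) = -5/8 - 2*I*√2 (k(s) = -5/8 - √(-3 - 5) = -5/8 - √(-8) = -5/8 - 2*I*√2)
(279 - 3*(O(4) - 6))/(k(3) + 1/(-64)) = (279 - 3*((5 + 4) - 6))/((-5/8 - 2*I*√2) + 1/(-64)) = (279 - 3*(9 - 6))/((-5/8 - 2*I*√2) - 1/64) = (279 - 3*3)/(-41/64 - 2*I*√2) = (279 - 9)/(-41/64 - 2*I*√2) = 270/(-41/64 - 2*I*√2)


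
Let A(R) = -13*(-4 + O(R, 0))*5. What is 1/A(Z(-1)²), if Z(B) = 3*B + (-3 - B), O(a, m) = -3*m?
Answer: 1/260 ≈ 0.0038462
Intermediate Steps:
Z(B) = -3 + 2*B
A(R) = 260 (A(R) = -13*(-4 - 3*0)*5 = -13*(-4 + 0)*5 = -(-52)*5 = -13*(-20) = 260)
1/A(Z(-1)²) = 1/260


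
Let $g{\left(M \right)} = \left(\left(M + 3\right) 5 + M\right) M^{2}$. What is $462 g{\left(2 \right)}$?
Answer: $49896$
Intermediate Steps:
$g{\left(M \right)} = M^{2} \left(15 + 6 M\right)$ ($g{\left(M \right)} = \left(\left(3 + M\right) 5 + M\right) M^{2} = \left(\left(15 + 5 M\right) + M\right) M^{2} = \left(15 + 6 M\right) M^{2} = M^{2} \left(15 + 6 M\right)$)
$462 g{\left(2 \right)} = 462 \cdot 2^{2} \left(15 + 6 \cdot 2\right) = 462 \cdot 4 \left(15 + 12\right) = 462 \cdot 4 \cdot 27 = 462 \cdot 108 = 49896$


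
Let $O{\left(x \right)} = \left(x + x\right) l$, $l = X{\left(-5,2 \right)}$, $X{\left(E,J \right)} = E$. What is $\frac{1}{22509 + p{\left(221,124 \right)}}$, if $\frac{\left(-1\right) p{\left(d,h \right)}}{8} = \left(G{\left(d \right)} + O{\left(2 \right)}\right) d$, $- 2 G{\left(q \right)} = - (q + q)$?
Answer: $- \frac{1}{332859} \approx -3.0043 \cdot 10^{-6}$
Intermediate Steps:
$l = -5$
$O{\left(x \right)} = - 10 x$ ($O{\left(x \right)} = \left(x + x\right) \left(-5\right) = 2 x \left(-5\right) = - 10 x$)
$G{\left(q \right)} = q$ ($G{\left(q \right)} = - \frac{\left(-1\right) \left(q + q\right)}{2} = - \frac{\left(-1\right) 2 q}{2} = - \frac{\left(-2\right) q}{2} = q$)
$p{\left(d,h \right)} = - 8 d \left(-20 + d\right)$ ($p{\left(d,h \right)} = - 8 \left(d - 20\right) d = - 8 \left(-20 + d\right) d = - 8 d \left(-20 + d\right)$)
$\frac{1}{22509 + p{\left(221,124 \right)}} = \frac{1}{22509 + 8 \cdot 221 \left(20 - 221\right)} = \frac{1}{22509 + 8 \cdot 221 \left(-201\right)} = \frac{1}{22509 - 355368} = \frac{1}{-332859} = - \frac{1}{332859}$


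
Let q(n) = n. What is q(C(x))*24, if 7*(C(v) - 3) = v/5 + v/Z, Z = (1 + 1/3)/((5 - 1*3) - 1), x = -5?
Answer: 390/7 ≈ 55.714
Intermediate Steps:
Z = 4/3 (Z = (1 + ⅓)/((5 - 3) - 1) = 4/(3*(2 - 1)) = (4/3)/1 = (4/3)*1 = 4/3 ≈ 1.3333)
C(v) = 3 + 19*v/140 (C(v) = 3 + (v/5 + v/(4/3))/7 = 3 + (v*(⅕) + v*(¾))/7 = 3 + (v/5 + 3*v/4)/7 = 3 + (19*v/20)/7 = 3 + 19*v/140)
q(C(x))*24 = (3 + (19/140)*(-5))*24 = (3 - 19/28)*24 = (65/28)*24 = 390/7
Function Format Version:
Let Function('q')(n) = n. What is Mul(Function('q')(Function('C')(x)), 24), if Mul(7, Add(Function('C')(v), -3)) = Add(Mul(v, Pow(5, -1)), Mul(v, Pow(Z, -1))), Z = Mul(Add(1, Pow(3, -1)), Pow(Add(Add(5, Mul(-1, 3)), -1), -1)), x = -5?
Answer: Rational(390, 7) ≈ 55.714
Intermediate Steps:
Z = Rational(4, 3) (Z = Mul(Add(1, Rational(1, 3)), Pow(Add(Add(5, -3), -1), -1)) = Mul(Rational(4, 3), Pow(Add(2, -1), -1)) = Mul(Rational(4, 3), Pow(1, -1)) = Mul(Rational(4, 3), 1) = Rational(4, 3) ≈ 1.3333)
Function('C')(v) = Add(3, Mul(Rational(19, 140), v)) (Function('C')(v) = Add(3, Mul(Rational(1, 7), Add(Mul(v, Pow(5, -1)), Mul(v, Pow(Rational(4, 3), -1))))) = Add(3, Mul(Rational(1, 7), Add(Mul(v, Rational(1, 5)), Mul(v, Rational(3, 4))))) = Add(3, Mul(Rational(1, 7), Add(Mul(Rational(1, 5), v), Mul(Rational(3, 4), v)))) = Add(3, Mul(Rational(1, 7), Mul(Rational(19, 20), v))) = Add(3, Mul(Rational(19, 140), v)))
Mul(Function('q')(Function('C')(x)), 24) = Mul(Add(3, Mul(Rational(19, 140), -5)), 24) = Mul(Add(3, Rational(-19, 28)), 24) = Mul(Rational(65, 28), 24) = Rational(390, 7)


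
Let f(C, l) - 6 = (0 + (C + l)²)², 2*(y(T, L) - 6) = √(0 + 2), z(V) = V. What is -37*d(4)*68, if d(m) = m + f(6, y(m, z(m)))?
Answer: -53284477 - 8725488*√2 ≈ -6.5624e+7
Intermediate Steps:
y(T, L) = 6 + √2/2 (y(T, L) = 6 + √(0 + 2)/2 = 6 + √2/2)
f(C, l) = 6 + (C + l)⁴ (f(C, l) = 6 + (0 + (C + l)²)² = 6 + ((C + l)²)² = 6 + (C + l)⁴)
d(m) = 6 + m + (12 + √2/2)⁴ (d(m) = m + (6 + (6 + (6 + √2/2))⁴) = m + (6 + (12 + √2/2)⁴) = 6 + m + (12 + √2/2)⁴)
-37*d(4)*68 = -37*(84697/4 + 4 + 3468*√2)*68 = -37*(84713/4 + 3468*√2)*68 = (-3134381/4 - 128316*√2)*68 = -53284477 - 8725488*√2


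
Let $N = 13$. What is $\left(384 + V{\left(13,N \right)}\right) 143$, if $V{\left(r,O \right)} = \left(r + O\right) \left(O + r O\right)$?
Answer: $731588$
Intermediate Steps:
$V{\left(r,O \right)} = \left(O + r\right) \left(O + O r\right)$
$\left(384 + V{\left(13,N \right)}\right) 143 = \left(384 + 13 \left(13 + 13 + 13^{2} + 13 \cdot 13\right)\right) 143 = \left(384 + 13 \left(13 + 13 + 169 + 169\right)\right) 143 = \left(384 + 13 \cdot 364\right) 143 = \left(384 + 4732\right) 143 = 5116 \cdot 143 = 731588$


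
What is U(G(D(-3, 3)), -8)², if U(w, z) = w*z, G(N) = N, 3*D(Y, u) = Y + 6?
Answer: 64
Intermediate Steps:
D(Y, u) = 2 + Y/3 (D(Y, u) = (Y + 6)/3 = (6 + Y)/3 = 2 + Y/3)
U(G(D(-3, 3)), -8)² = ((2 + (⅓)*(-3))*(-8))² = ((2 - 1)*(-8))² = (1*(-8))² = (-8)² = 64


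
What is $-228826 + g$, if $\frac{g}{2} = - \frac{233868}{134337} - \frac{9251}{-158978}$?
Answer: $- \frac{28086342173705}{122739239} \approx -2.2883 \cdot 10^{5}$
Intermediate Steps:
$g = - \frac{413070291}{122739239}$ ($g = 2 \left(- \frac{233868}{134337} - \frac{9251}{-158978}\right) = 2 \left(\left(-233868\right) \frac{1}{134337} - - \frac{319}{5482}\right) = 2 \left(- \frac{77956}{44779} + \frac{319}{5482}\right) = 2 \left(- \frac{413070291}{245478478}\right) = - \frac{413070291}{122739239} \approx -3.3654$)
$-228826 + g = -228826 - \frac{413070291}{122739239} = - \frac{28086342173705}{122739239}$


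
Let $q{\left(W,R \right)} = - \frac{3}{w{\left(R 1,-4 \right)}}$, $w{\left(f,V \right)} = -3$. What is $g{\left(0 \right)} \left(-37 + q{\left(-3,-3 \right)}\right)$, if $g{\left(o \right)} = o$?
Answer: $0$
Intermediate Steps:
$q{\left(W,R \right)} = 1$ ($q{\left(W,R \right)} = - \frac{3}{-3} = \left(-3\right) \left(- \frac{1}{3}\right) = 1$)
$g{\left(0 \right)} \left(-37 + q{\left(-3,-3 \right)}\right) = 0 \left(-37 + 1\right) = 0 \left(-36\right) = 0$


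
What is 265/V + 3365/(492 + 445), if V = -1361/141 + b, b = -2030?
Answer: 932732710/269472767 ≈ 3.4613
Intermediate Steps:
V = -287591/141 (V = -1361/141 - 2030 = -287591/141 ≈ -2039.7)
265/V + 3365/(492 + 445) = 265/(-287591/141) + 3365/(492 + 445) = 265*(-141/287591) + 3365/937 = -37365/287591 + 3365*(1/937) = -37365/287591 + 3365/937 = 932732710/269472767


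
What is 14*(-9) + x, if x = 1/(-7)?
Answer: -883/7 ≈ -126.14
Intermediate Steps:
x = -⅐ ≈ -0.14286
14*(-9) + x = 14*(-9) - ⅐ = -126 - ⅐ = -883/7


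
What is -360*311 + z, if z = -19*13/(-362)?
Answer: -40529273/362 ≈ -1.1196e+5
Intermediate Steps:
z = 247/362 (z = -247*(-1/362) = 247/362 ≈ 0.68232)
-360*311 + z = -360*311 + 247/362 = -111960 + 247/362 = -40529273/362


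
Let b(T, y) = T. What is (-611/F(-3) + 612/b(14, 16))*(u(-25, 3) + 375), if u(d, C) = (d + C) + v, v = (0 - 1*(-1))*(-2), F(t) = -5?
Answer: 2038257/35 ≈ 58236.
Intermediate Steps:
v = -2 (v = (0 + 1)*(-2) = 1*(-2) = -2)
u(d, C) = -2 + C + d (u(d, C) = (d + C) - 2 = (C + d) - 2 = -2 + C + d)
(-611/F(-3) + 612/b(14, 16))*(u(-25, 3) + 375) = (-611/(-5) + 612/14)*((-2 + 3 - 25) + 375) = (-611*(-⅕) + 612*(1/14))*(-24 + 375) = (611/5 + 306/7)*351 = (5807/35)*351 = 2038257/35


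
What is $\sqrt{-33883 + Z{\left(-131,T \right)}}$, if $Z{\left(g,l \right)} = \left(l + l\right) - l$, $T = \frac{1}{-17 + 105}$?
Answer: $\frac{i \sqrt{65597466}}{44} \approx 184.07 i$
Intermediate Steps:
$T = \frac{1}{88} \approx 0.011364$
$Z{\left(g,l \right)} = l$ ($Z{\left(g,l \right)} = 2 l - l = l$)
$\sqrt{-33883 + Z{\left(-131,T \right)}} = \sqrt{-33883 + \frac{1}{88}} = \sqrt{- \frac{2981703}{88}} = \frac{i \sqrt{65597466}}{44}$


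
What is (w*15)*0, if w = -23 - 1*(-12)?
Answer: 0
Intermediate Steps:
w = -11 (w = -23 + 12 = -11)
(w*15)*0 = -11*15*0 = -165*0 = 0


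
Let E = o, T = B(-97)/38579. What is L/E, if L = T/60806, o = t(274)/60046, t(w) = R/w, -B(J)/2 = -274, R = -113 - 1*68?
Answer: -4508013496/212298037997 ≈ -0.021234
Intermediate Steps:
R = -181 (R = -113 - 68 = -181)
B(J) = 548 (B(J) = -2*(-274) = 548)
T = 548/38579 ≈ 0.014205
t(w) = -181/w
o = -181/16452604 (o = -181/274/60046 = -181*1/274*(1/60046) = -181/274*1/60046 = -181/16452604 ≈ -1.1001e-5)
L = 274/1172917337 (L = (548/38579)/60806 = (548/38579)*(1/60806) = 274/1172917337 ≈ 2.3361e-7)
E = -181/16452604 ≈ -1.1001e-5
L/E = 274/(1172917337*(-181/16452604)) = (274/1172917337)*(-16452604/181) = -4508013496/212298037997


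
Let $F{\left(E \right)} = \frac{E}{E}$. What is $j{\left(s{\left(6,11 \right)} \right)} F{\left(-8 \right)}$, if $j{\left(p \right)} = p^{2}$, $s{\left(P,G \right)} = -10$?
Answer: $100$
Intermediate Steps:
$F{\left(E \right)} = 1$
$j{\left(s{\left(6,11 \right)} \right)} F{\left(-8 \right)} = \left(-10\right)^{2} \cdot 1 = 100 \cdot 1 = 100$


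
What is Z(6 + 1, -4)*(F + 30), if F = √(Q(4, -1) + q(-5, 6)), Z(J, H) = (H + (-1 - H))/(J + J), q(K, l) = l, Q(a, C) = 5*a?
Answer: -15/7 - √26/14 ≈ -2.5071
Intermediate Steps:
Z(J, H) = -1/(2*J)
F = √26 (F = √(5*4 + 6) = √(20 + 6) = √26 ≈ 5.0990)
Z(6 + 1, -4)*(F + 30) = (-1/(2*(6 + 1)))*(√26 + 30) = (-½/7)*(30 + √26) = (-½*⅐)*(30 + √26) = -(30 + √26)/14 = -15/7 - √26/14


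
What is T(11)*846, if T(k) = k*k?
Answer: 102366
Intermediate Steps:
T(k) = k²
T(11)*846 = 11²*846 = 121*846 = 102366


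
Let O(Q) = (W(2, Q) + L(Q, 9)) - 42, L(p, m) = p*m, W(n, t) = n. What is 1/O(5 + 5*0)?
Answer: 1/5 ≈ 0.20000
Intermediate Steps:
L(p, m) = m*p
O(Q) = -40 + 9*Q (O(Q) = (2 + 9*Q) - 42 = -40 + 9*Q)
1/O(5 + 5*0) = 1/(-40 + 9*(5 + 5*0)) = 1/(-40 + 9*(5 + 0)) = 1/(-40 + 9*5) = 1/(-40 + 45) = 1/5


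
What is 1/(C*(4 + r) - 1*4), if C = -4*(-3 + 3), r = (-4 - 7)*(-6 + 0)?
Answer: -1/4 ≈ -0.25000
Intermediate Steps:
r = 66 (r = -11*(-6) = 66)
C = 0 (C = -4*0 = 0)
1/(C*(4 + r) - 1*4) = 1/(0*(4 + 66) - 1*4) = 1/(0*70 - 4) = 1/(0 - 4) = 1/(-4) = -1/4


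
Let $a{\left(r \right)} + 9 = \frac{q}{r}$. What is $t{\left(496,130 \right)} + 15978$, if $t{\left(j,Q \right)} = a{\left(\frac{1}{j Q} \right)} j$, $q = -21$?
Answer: $-671612166$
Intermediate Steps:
$a{\left(r \right)} = -9 - \frac{21}{r}$
$t{\left(j,Q \right)} = j \left(-9 - 21 Q j\right)$ ($t{\left(j,Q \right)} = \left(-9 - \frac{21}{\frac{1}{j Q}}\right) j = \left(-9 - \frac{21}{\frac{1}{Q j}}\right) j = \left(-9 - \frac{21}{\frac{1}{Q} \frac{1}{j}}\right) j = \left(-9 - 21 Q j\right) j = j \left(-9 - 21 Q j\right)$)
$t{\left(496,130 \right)} + 15978 = \left(-3\right) 496 \left(3 + 7 \cdot 130 \cdot 496\right) + 15978 = \left(-3\right) 496 \left(3 + 451360\right) + 15978 = \left(-3\right) 496 \cdot 451363 + 15978 = -671628144 + 15978 = -671612166$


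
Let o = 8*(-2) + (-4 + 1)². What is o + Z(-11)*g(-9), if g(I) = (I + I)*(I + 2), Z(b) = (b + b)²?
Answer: 60977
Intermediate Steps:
Z(b) = 4*b² (Z(b) = (2*b)² = 4*b²)
g(I) = 2*I*(2 + I) (g(I) = (2*I)*(2 + I) = 2*I*(2 + I))
o = -7 (o = -16 + (-3)² = -16 + 9 = -7)
o + Z(-11)*g(-9) = -7 + (4*(-11)²)*(2*(-9)*(2 - 9)) = -7 + (4*121)*(2*(-9)*(-7)) = -7 + 484*126 = -7 + 60984 = 60977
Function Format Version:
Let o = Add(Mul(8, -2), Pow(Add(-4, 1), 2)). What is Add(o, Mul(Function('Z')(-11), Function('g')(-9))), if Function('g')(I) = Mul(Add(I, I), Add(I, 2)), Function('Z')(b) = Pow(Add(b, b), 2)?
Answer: 60977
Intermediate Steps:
Function('Z')(b) = Mul(4, Pow(b, 2)) (Function('Z')(b) = Pow(Mul(2, b), 2) = Mul(4, Pow(b, 2)))
Function('g')(I) = Mul(2, I, Add(2, I)) (Function('g')(I) = Mul(Mul(2, I), Add(2, I)) = Mul(2, I, Add(2, I)))
o = -7 (o = Add(-16, Pow(-3, 2)) = Add(-16, 9) = -7)
Add(o, Mul(Function('Z')(-11), Function('g')(-9))) = Add(-7, Mul(Mul(4, Pow(-11, 2)), Mul(2, -9, Add(2, -9)))) = Add(-7, Mul(Mul(4, 121), Mul(2, -9, -7))) = Add(-7, Mul(484, 126)) = Add(-7, 60984) = 60977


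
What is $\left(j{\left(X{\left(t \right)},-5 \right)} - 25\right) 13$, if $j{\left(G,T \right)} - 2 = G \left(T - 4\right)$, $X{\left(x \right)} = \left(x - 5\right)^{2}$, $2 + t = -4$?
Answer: $-14456$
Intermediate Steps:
$t = -6$ ($t = -2 - 4 = -6$)
$X{\left(x \right)} = \left(-5 + x\right)^{2}$
$j{\left(G,T \right)} = 2 + G \left(-4 + T\right)$ ($j{\left(G,T \right)} = 2 + G \left(T - 4\right) = 2 + G \left(-4 + T\right)$)
$\left(j{\left(X{\left(t \right)},-5 \right)} - 25\right) 13 = \left(\left(2 - 4 \left(-5 - 6\right)^{2} + \left(-5 - 6\right)^{2} \left(-5\right)\right) - 25\right) 13 = \left(\left(2 - 4 \left(-11\right)^{2} + \left(-11\right)^{2} \left(-5\right)\right) - 25\right) 13 = \left(\left(2 - 484 + 121 \left(-5\right)\right) - 25\right) 13 = \left(\left(2 - 484 - 605\right) - 25\right) 13 = \left(-1087 - 25\right) 13 = \left(-1112\right) 13 = -14456$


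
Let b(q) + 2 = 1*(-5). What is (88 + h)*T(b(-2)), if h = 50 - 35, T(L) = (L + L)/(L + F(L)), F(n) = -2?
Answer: 1442/9 ≈ 160.22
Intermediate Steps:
b(q) = -7 (b(q) = -2 + 1*(-5) = -2 - 5 = -7)
T(L) = 2*L/(-2 + L) (T(L) = (L + L)/(L - 2) = (2*L)/(-2 + L) = 2*L/(-2 + L))
h = 15
(88 + h)*T(b(-2)) = (88 + 15)*(2*(-7)/(-2 - 7)) = 103*(2*(-7)/(-9)) = 103*(2*(-7)*(-⅑)) = 103*(14/9) = 1442/9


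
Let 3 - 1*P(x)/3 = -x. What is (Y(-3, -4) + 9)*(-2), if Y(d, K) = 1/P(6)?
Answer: -488/27 ≈ -18.074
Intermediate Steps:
P(x) = 9 + 3*x (P(x) = 9 - (-3)*x = 9 + 3*x)
Y(d, K) = 1/27 (Y(d, K) = 1/(9 + 3*6) = 1/(9 + 18) = 1/27)
(Y(-3, -4) + 9)*(-2) = (1/27 + 9)*(-2) = (244/27)*(-2) = -488/27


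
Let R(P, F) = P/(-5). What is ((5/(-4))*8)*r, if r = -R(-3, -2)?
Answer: 6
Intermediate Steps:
R(P, F) = -P/5 (R(P, F) = P*(-⅕) = -P/5)
r = -⅗ (r = -(-1)*(-3)/5 = -1*⅗ = -⅗ ≈ -0.60000)
((5/(-4))*8)*r = ((5/(-4))*8)*(-⅗) = ((5*(-¼))*8)*(-⅗) = -5/4*8*(-⅗) = -10*(-⅗) = 6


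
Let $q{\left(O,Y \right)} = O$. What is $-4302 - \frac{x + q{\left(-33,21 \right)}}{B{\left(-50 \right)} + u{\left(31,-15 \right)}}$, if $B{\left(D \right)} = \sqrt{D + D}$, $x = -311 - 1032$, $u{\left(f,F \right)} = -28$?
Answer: $- \frac{960374}{221} - \frac{3440 i}{221} \approx -4345.6 - 15.566 i$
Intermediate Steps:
$x = -1343$ ($x = -311 - 1032 = -1343$)
$B{\left(D \right)} = \sqrt{2} \sqrt{D}$ ($B{\left(D \right)} = \sqrt{2 D} = \sqrt{2} \sqrt{D}$)
$-4302 - \frac{x + q{\left(-33,21 \right)}}{B{\left(-50 \right)} + u{\left(31,-15 \right)}} = -4302 - \frac{-1343 - 33}{\sqrt{2} \sqrt{-50} - 28} = -4302 - - \frac{1376}{\sqrt{2} \cdot 5 i \sqrt{2} - 28} = -4302 - - \frac{1376}{10 i - 28} = -4302 - - \frac{1376}{-28 + 10 i} = -4302 - - 1376 \frac{-28 - 10 i}{884} = -4302 - - \frac{344 \left(-28 - 10 i\right)}{221} = -4302 + \frac{344 \left(-28 - 10 i\right)}{221}$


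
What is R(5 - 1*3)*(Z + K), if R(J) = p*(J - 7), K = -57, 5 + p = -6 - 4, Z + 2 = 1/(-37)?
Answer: -163800/37 ≈ -4427.0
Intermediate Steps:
Z = -75/37 (Z = -2 + 1/(-37) = -2 - 1/37 = -75/37 ≈ -2.0270)
p = -15 (p = -5 + (-6 - 4) = -5 - 10 = -15)
R(J) = 105 - 15*J (R(J) = -15*(J - 7) = -15*(-7 + J) = 105 - 15*J)
R(5 - 1*3)*(Z + K) = (105 - 15*(5 - 1*3))*(-75/37 - 57) = (105 - 15*(5 - 3))*(-2184/37) = (105 - 15*2)*(-2184/37) = (105 - 30)*(-2184/37) = 75*(-2184/37) = -163800/37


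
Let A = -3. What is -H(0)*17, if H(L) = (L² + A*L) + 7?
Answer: -119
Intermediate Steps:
H(L) = 7 + L² - 3*L (H(L) = (L² - 3*L) + 7 = 7 + L² - 3*L)
-H(0)*17 = -(7 + 0² - 3*0)*17 = -(7 + 0 + 0)*17 = -7*17 = -1*119 = -119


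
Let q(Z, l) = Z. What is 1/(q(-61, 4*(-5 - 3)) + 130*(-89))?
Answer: -1/11631 ≈ -8.5977e-5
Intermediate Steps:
1/(q(-61, 4*(-5 - 3)) + 130*(-89)) = 1/(-61 + 130*(-89)) = 1/(-61 - 11570) = 1/(-11631) = -1/11631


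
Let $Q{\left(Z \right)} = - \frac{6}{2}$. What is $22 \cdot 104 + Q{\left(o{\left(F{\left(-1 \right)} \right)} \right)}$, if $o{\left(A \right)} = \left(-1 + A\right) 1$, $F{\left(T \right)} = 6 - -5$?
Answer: $2285$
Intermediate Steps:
$F{\left(T \right)} = 11$ ($F{\left(T \right)} = 6 + 5 = 11$)
$o{\left(A \right)} = -1 + A$
$Q{\left(Z \right)} = -3$ ($Q{\left(Z \right)} = \left(-6\right) \frac{1}{2} = -3$)
$22 \cdot 104 + Q{\left(o{\left(F{\left(-1 \right)} \right)} \right)} = 22 \cdot 104 - 3 = 2288 - 3 = 2285$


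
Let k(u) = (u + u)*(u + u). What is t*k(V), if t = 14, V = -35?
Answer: 68600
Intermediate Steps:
k(u) = 4*u**2 (k(u) = (2*u)*(2*u) = 4*u**2)
t*k(V) = 14*(4*(-35)**2) = 14*(4*1225) = 14*4900 = 68600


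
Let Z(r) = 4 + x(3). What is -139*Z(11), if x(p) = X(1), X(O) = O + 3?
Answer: -1112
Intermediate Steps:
X(O) = 3 + O
x(p) = 4 (x(p) = 3 + 1 = 4)
Z(r) = 8 (Z(r) = 4 + 4 = 8)
-139*Z(11) = -139*8 = -1112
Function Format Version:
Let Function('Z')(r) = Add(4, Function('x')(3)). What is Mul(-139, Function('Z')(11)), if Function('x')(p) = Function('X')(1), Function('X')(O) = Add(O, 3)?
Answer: -1112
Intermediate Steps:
Function('X')(O) = Add(3, O)
Function('x')(p) = 4 (Function('x')(p) = Add(3, 1) = 4)
Function('Z')(r) = 8 (Function('Z')(r) = Add(4, 4) = 8)
Mul(-139, Function('Z')(11)) = Mul(-139, 8) = -1112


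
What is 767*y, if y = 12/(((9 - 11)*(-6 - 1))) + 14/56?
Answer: 23777/28 ≈ 849.18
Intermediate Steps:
y = 31/28 (y = 12/((-2*(-7))) + 14*(1/56) = 12/14 + ¼ = 12*(1/14) + ¼ = 6/7 + ¼ = 31/28 ≈ 1.1071)
767*y = 767*(31/28) = 23777/28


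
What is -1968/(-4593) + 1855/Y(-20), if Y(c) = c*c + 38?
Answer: 3127333/670578 ≈ 4.6636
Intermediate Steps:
Y(c) = 38 + c² (Y(c) = c² + 38 = 38 + c²)
-1968/(-4593) + 1855/Y(-20) = -1968/(-4593) + 1855/(38 + (-20)²) = -1968*(-1/4593) + 1855/(38 + 400) = 656/1531 + 1855/438 = 3127333/670578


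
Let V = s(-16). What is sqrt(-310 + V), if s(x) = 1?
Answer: I*sqrt(309) ≈ 17.578*I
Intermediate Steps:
V = 1
sqrt(-310 + V) = sqrt(-310 + 1) = sqrt(-309) = I*sqrt(309)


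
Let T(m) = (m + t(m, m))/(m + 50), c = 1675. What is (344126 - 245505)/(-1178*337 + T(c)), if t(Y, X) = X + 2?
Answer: -170121225/684797498 ≈ -0.24843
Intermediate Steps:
t(Y, X) = 2 + X
T(m) = (2 + 2*m)/(50 + m) (T(m) = (m + (2 + m))/(m + 50) = (2 + 2*m)/(50 + m))
(344126 - 245505)/(-1178*337 + T(c)) = (344126 - 245505)/(-1178*337 + 2*(1 + 1675)/(50 + 1675)) = 98621/(-396986 + 2*1676/1725) = 98621/(-396986 + 2*(1/1725)*1676) = 98621/(-396986 + 3352/1725) = 98621/(-684797498/1725) = 98621*(-1725/684797498) = -170121225/684797498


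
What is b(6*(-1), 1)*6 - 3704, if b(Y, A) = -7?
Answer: -3746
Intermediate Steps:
b(6*(-1), 1)*6 - 3704 = -7*6 - 3704 = -42 - 3704 = -3746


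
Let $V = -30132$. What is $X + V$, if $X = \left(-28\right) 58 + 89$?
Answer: $-31667$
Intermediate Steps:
$X = -1535$ ($X = -1624 + 89 = -1535$)
$X + V = -1535 - 30132 = -31667$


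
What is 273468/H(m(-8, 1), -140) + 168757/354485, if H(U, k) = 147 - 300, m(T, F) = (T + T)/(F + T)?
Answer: -32304828053/18078735 ≈ -1786.9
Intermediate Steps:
m(T, F) = 2*T/(F + T) (m(T, F) = (2*T)/(F + T) = 2*T/(F + T))
H(U, k) = -153
273468/H(m(-8, 1), -140) + 168757/354485 = 273468/(-153) + 168757/354485 = 273468*(-1/153) + 168757*(1/354485) = -91156/51 + 168757/354485 = -32304828053/18078735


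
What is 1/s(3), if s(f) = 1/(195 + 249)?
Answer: 444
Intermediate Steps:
s(f) = 1/444
1/s(3) = 1/(1/444) = 444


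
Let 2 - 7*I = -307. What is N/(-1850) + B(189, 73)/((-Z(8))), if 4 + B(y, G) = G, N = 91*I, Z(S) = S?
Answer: -79893/7400 ≈ -10.796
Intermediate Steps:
I = 309/7 (I = 2/7 - 1/7*(-307) = 2/7 + 307/7 = 309/7 ≈ 44.143)
N = 4017 (N = 91*(309/7) = 4017)
B(y, G) = -4 + G
N/(-1850) + B(189, 73)/((-Z(8))) = 4017/(-1850) + (-4 + 73)/((-1*8)) = 4017*(-1/1850) + 69/(-8) = -4017/1850 + 69*(-1/8) = -4017/1850 - 69/8 = -79893/7400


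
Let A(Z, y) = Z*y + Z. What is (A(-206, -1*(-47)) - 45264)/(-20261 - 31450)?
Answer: 18384/17237 ≈ 1.0665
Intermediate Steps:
A(Z, y) = Z + Z*y
(A(-206, -1*(-47)) - 45264)/(-20261 - 31450) = (-206*(1 - 1*(-47)) - 45264)/(-20261 - 31450) = (-206*(1 + 47) - 45264)/(-51711) = (-206*48 - 45264)*(-1/51711) = (-9888 - 45264)*(-1/51711) = -55152*(-1/51711) = 18384/17237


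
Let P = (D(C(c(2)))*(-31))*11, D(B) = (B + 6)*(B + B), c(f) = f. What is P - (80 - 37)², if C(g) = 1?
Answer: -6623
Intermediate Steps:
D(B) = 2*B*(6 + B) (D(B) = (6 + B)*(2*B) = 2*B*(6 + B))
P = -4774 (P = ((2*1*(6 + 1))*(-31))*11 = ((2*1*7)*(-31))*11 = (14*(-31))*11 = -434*11 = -4774)
P - (80 - 37)² = -4774 - (80 - 37)² = -4774 - 1*43² = -4774 - 1*1849 = -4774 - 1849 = -6623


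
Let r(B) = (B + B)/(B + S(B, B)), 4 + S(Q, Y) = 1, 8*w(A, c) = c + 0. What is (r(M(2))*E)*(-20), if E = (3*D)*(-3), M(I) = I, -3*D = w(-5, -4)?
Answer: -120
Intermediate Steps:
w(A, c) = c/8 (w(A, c) = (c + 0)/8 = c/8)
S(Q, Y) = -3 (S(Q, Y) = -4 + 1 = -3)
D = 1/6 (D = -(-4)/24 = -1/3*(-1/2) = 1/6 ≈ 0.16667)
r(B) = 2*B/(-3 + B) (r(B) = (B + B)/(B - 3) = (2*B)/(-3 + B) = 2*B/(-3 + B))
E = -3/2 (E = (3*(1/6))*(-3) = (1/2)*(-3) = -3/2 ≈ -1.5000)
(r(M(2))*E)*(-20) = ((2*2/(-3 + 2))*(-3/2))*(-20) = ((2*2/(-1))*(-3/2))*(-20) = ((2*2*(-1))*(-3/2))*(-20) = -4*(-3/2)*(-20) = 6*(-20) = -120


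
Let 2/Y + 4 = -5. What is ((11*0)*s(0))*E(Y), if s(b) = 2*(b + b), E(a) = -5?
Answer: 0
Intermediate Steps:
Y = -2/9 (Y = 2/(-4 - 5) = 2/(-9) = 2*(-⅑) = -2/9 ≈ -0.22222)
s(b) = 4*b (s(b) = 2*(2*b) = 4*b)
((11*0)*s(0))*E(Y) = ((11*0)*(4*0))*(-5) = (0*0)*(-5) = 0*(-5) = 0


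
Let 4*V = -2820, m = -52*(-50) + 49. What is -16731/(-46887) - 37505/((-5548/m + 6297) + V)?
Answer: -294034094757/46285783628 ≈ -6.3526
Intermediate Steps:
m = 2649 (m = 2600 + 49 = 2649)
V = -705 (V = (¼)*(-2820) = -705)
-16731/(-46887) - 37505/((-5548/m + 6297) + V) = -16731/(-46887) - 37505/((-5548/2649 + 6297) - 705) = -16731*(-1/46887) - 37505/((-5548*1/2649 + 6297) - 705) = 5577/15629 - 37505/((-5548/2649 + 6297) - 705) = 5577/15629 - 37505/(16675205/2649 - 705) = 5577/15629 - 37505/14807660/2649 = 5577/15629 - 37505*2649/14807660 = 5577/15629 - 19870149/2961532 = -294034094757/46285783628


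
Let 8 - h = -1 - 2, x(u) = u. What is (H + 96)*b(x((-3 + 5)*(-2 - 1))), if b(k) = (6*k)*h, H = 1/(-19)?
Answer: -721908/19 ≈ -37995.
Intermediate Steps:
H = -1/19 ≈ -0.052632
h = 11 (h = 8 - (-1 - 2) = 8 - 1*(-3) = 8 + 3 = 11)
b(k) = 66*k (b(k) = (6*k)*11 = 66*k)
(H + 96)*b(x((-3 + 5)*(-2 - 1))) = (-1/19 + 96)*(66*((-3 + 5)*(-2 - 1))) = 1823*(66*(2*(-3)))/19 = 1823*(66*(-6))/19 = (1823/19)*(-396) = -721908/19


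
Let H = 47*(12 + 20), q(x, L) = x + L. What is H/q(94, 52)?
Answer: 752/73 ≈ 10.301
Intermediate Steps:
q(x, L) = L + x
H = 1504 (H = 47*32 = 1504)
H/q(94, 52) = 1504/(52 + 94) = 1504/146 = 1504*(1/146) = 752/73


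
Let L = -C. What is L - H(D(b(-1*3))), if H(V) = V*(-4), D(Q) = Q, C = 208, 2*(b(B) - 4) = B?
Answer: -198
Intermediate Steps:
b(B) = 4 + B/2
H(V) = -4*V
L = -208 (L = -1*208 = -208)
L - H(D(b(-1*3))) = -208 - (-4)*(4 + (-1*3)/2) = -208 - (-4)*(4 + (1/2)*(-3)) = -208 - (-4)*(4 - 3/2) = -208 - (-4)*5/2 = -208 - 1*(-10) = -208 + 10 = -198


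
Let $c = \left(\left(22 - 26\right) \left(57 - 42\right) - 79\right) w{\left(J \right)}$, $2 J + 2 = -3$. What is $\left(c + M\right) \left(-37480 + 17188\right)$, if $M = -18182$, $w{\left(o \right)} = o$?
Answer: $361897674$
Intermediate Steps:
$J = - \frac{5}{2}$ ($J = -1 + \frac{1}{2} \left(-3\right) = -1 - \frac{3}{2} = - \frac{5}{2} \approx -2.5$)
$c = \frac{695}{2}$ ($c = \left(\left(22 - 26\right) \left(57 - 42\right) - 79\right) \left(- \frac{5}{2}\right) = \left(\left(-4\right) 15 - 79\right) \left(- \frac{5}{2}\right) = \left(-60 - 79\right) \left(- \frac{5}{2}\right) = \left(-139\right) \left(- \frac{5}{2}\right) = \frac{695}{2} \approx 347.5$)
$\left(c + M\right) \left(-37480 + 17188\right) = \left(\frac{695}{2} - 18182\right) \left(-37480 + 17188\right) = \left(- \frac{35669}{2}\right) \left(-20292\right) = 361897674$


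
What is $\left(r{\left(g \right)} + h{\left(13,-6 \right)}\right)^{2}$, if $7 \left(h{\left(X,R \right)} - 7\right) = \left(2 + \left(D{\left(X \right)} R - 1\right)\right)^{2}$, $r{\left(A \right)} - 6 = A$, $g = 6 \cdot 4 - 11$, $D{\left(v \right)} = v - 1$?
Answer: $\frac{27279729}{49} \approx 5.5673 \cdot 10^{5}$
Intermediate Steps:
$D{\left(v \right)} = -1 + v$
$g = 13$ ($g = 24 - 11 = 13$)
$r{\left(A \right)} = 6 + A$
$h{\left(X,R \right)} = 7 + \frac{\left(1 + R \left(-1 + X\right)\right)^{2}}{7}$ ($h{\left(X,R \right)} = 7 + \frac{\left(2 + \left(\left(-1 + X\right) R - 1\right)\right)^{2}}{7} = 7 + \frac{\left(2 + \left(R \left(-1 + X\right) - 1\right)\right)^{2}}{7} = 7 + \frac{\left(2 + \left(-1 + R \left(-1 + X\right)\right)\right)^{2}}{7} = 7 + \frac{\left(1 + R \left(-1 + X\right)\right)^{2}}{7}$)
$\left(r{\left(g \right)} + h{\left(13,-6 \right)}\right)^{2} = \left(\left(6 + 13\right) + \left(7 + \frac{\left(1 - 6 \left(-1 + 13\right)\right)^{2}}{7}\right)\right)^{2} = \left(19 + \left(7 + \frac{\left(1 - 72\right)^{2}}{7}\right)\right)^{2} = \left(19 + \left(7 + \frac{\left(-71\right)^{2}}{7}\right)\right)^{2} = \left(19 + \left(7 + \frac{1}{7} \cdot 5041\right)\right)^{2} = \left(19 + \left(7 + \frac{5041}{7}\right)\right)^{2} = \left(19 + \frac{5090}{7}\right)^{2} = \left(\frac{5223}{7}\right)^{2} = \frac{27279729}{49}$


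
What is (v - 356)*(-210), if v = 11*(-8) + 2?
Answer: 92820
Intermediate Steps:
v = -86 (v = -88 + 2 = -86)
(v - 356)*(-210) = (-86 - 356)*(-210) = -442*(-210) = 92820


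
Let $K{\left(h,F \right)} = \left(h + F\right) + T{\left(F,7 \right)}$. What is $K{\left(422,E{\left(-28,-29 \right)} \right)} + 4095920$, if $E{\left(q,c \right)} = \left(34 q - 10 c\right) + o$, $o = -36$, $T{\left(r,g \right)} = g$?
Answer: $4095651$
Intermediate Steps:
$E{\left(q,c \right)} = -36 - 10 c + 34 q$ ($E{\left(q,c \right)} = \left(34 q - 10 c\right) - 36 = \left(- 10 c + 34 q\right) - 36 = -36 - 10 c + 34 q$)
$K{\left(h,F \right)} = 7 + F + h$ ($K{\left(h,F \right)} = \left(h + F\right) + 7 = \left(F + h\right) + 7 = 7 + F + h$)
$K{\left(422,E{\left(-28,-29 \right)} \right)} + 4095920 = \left(7 - 698 + 422\right) + 4095920 = -269 + 4095920 = 4095651$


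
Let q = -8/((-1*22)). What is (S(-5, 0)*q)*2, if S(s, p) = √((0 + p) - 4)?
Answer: 16*I/11 ≈ 1.4545*I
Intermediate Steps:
S(s, p) = √(-4 + p) (S(s, p) = √(p - 4) = √(-4 + p))
q = 4/11 (q = -8/(-22) = -8*(-1/22) = 4/11 ≈ 0.36364)
(S(-5, 0)*q)*2 = (√(-4 + 0)*(4/11))*2 = (√(-4)*(4/11))*2 = ((2*I)*(4/11))*2 = (8*I/11)*2 = 16*I/11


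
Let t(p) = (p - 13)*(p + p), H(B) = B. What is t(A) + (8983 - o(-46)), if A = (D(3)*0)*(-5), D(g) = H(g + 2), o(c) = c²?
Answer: 6867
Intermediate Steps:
D(g) = 2 + g (D(g) = g + 2 = 2 + g)
A = 0 (A = ((2 + 3)*0)*(-5) = (5*0)*(-5) = 0*(-5) = 0)
t(p) = 2*p*(-13 + p) (t(p) = (-13 + p)*(2*p) = 2*p*(-13 + p))
t(A) + (8983 - o(-46)) = 2*0*(-13 + 0) + (8983 - 1*(-46)²) = 2*0*(-13) + (8983 - 1*2116) = 0 + (8983 - 2116) = 0 + 6867 = 6867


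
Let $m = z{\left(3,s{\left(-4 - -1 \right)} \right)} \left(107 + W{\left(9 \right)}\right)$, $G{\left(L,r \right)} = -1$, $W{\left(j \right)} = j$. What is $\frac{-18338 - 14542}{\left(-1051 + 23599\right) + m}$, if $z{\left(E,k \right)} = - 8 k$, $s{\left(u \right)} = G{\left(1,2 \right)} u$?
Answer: $- \frac{2740}{1647} \approx -1.6636$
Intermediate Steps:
$s{\left(u \right)} = - u$
$m = -2784$ ($m = - 8 \left(- (-4 - -1)\right) \left(107 + 9\right) = - 8 \left(- (-4 + 1)\right) 116 = - 8 \left(\left(-1\right) \left(-3\right)\right) 116 = \left(-8\right) 3 \cdot 116 = \left(-24\right) 116 = -2784$)
$\frac{-18338 - 14542}{\left(-1051 + 23599\right) + m} = \frac{-18338 - 14542}{\left(-1051 + 23599\right) - 2784} = - \frac{32880}{22548 - 2784} = - \frac{32880}{19764} = \left(-32880\right) \frac{1}{19764} = - \frac{2740}{1647}$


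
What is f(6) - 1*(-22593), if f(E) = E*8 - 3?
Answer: 22638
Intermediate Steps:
f(E) = -3 + 8*E (f(E) = 8*E - 3 = -3 + 8*E)
f(6) - 1*(-22593) = (-3 + 8*6) - 1*(-22593) = (-3 + 48) + 22593 = 45 + 22593 = 22638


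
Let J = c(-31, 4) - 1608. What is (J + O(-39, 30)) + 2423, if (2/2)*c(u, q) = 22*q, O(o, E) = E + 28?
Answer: 961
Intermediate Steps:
O(o, E) = 28 + E
c(u, q) = 22*q
J = -1520 (J = 22*4 - 1608 = 88 - 1608 = -1520)
(J + O(-39, 30)) + 2423 = (-1520 + (28 + 30)) + 2423 = (-1520 + 58) + 2423 = -1462 + 2423 = 961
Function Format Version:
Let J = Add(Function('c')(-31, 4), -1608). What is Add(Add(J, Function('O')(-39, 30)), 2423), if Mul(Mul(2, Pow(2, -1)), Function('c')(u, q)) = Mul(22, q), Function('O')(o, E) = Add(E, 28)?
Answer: 961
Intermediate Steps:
Function('O')(o, E) = Add(28, E)
Function('c')(u, q) = Mul(22, q)
J = -1520 (J = Add(Mul(22, 4), -1608) = Add(88, -1608) = -1520)
Add(Add(J, Function('O')(-39, 30)), 2423) = Add(Add(-1520, Add(28, 30)), 2423) = Add(Add(-1520, 58), 2423) = Add(-1462, 2423) = 961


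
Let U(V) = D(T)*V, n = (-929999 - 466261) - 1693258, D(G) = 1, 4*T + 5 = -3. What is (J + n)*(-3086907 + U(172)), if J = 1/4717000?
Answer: 8996756122474264653/943400 ≈ 9.5365e+12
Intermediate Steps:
T = -2 (T = -5/4 + (1/4)*(-3) = -5/4 - 3/4 = -2)
J = 1/4717000 ≈ 2.1200e-7
n = -3089518 (n = -1396260 - 1693258 = -3089518)
U(V) = V (U(V) = 1*V = V)
(J + n)*(-3086907 + U(172)) = (1/4717000 - 3089518)*(-3086907 + 172) = -14573256405999/4717000*(-3086735) = 8996756122474264653/943400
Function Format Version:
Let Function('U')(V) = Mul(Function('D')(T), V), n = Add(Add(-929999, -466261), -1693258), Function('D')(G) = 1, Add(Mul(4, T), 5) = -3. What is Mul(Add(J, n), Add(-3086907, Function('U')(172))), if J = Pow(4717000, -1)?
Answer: Rational(8996756122474264653, 943400) ≈ 9.5365e+12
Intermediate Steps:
T = -2 (T = Add(Rational(-5, 4), Mul(Rational(1, 4), -3)) = Add(Rational(-5, 4), Rational(-3, 4)) = -2)
J = Rational(1, 4717000) ≈ 2.1200e-7
n = -3089518 (n = Add(-1396260, -1693258) = -3089518)
Function('U')(V) = V (Function('U')(V) = Mul(1, V) = V)
Mul(Add(J, n), Add(-3086907, Function('U')(172))) = Mul(Add(Rational(1, 4717000), -3089518), Add(-3086907, 172)) = Mul(Rational(-14573256405999, 4717000), -3086735) = Rational(8996756122474264653, 943400)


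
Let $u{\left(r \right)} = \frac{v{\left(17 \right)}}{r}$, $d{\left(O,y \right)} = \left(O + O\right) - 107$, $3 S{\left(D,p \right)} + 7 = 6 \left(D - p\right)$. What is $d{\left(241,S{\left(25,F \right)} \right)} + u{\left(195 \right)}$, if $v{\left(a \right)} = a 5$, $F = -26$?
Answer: $\frac{14642}{39} \approx 375.44$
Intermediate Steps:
$S{\left(D,p \right)} = - \frac{7}{3} - 2 p + 2 D$ ($S{\left(D,p \right)} = - \frac{7}{3} + \frac{6 \left(D - p\right)}{3} = - \frac{7}{3} + \frac{- 6 p + 6 D}{3} = - \frac{7}{3} + \left(- 2 p + 2 D\right) = - \frac{7}{3} - 2 p + 2 D$)
$v{\left(a \right)} = 5 a$
$d{\left(O,y \right)} = -107 + 2 O$ ($d{\left(O,y \right)} = 2 O - 107 = -107 + 2 O$)
$u{\left(r \right)} = \frac{85}{r}$ ($u{\left(r \right)} = \frac{5 \cdot 17}{r} = \frac{85}{r}$)
$d{\left(241,S{\left(25,F \right)} \right)} + u{\left(195 \right)} = \left(-107 + 2 \cdot 241\right) + \frac{85}{195} = \left(-107 + 482\right) + 85 \cdot \frac{1}{195} = 375 + \frac{17}{39} = \frac{14642}{39}$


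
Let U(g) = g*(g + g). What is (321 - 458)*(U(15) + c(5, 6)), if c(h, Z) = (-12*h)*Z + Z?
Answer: -13152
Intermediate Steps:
c(h, Z) = Z - 12*Z*h (c(h, Z) = -12*Z*h + Z = Z - 12*Z*h)
U(g) = 2*g**2 (U(g) = g*(2*g) = 2*g**2)
(321 - 458)*(U(15) + c(5, 6)) = (321 - 458)*(2*15**2 + 6*(1 - 12*5)) = -137*(2*225 + 6*(1 - 60)) = -137*(450 + 6*(-59)) = -137*(450 - 354) = -137*96 = -13152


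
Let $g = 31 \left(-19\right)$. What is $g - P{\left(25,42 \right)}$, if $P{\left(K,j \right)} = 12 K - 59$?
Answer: $-830$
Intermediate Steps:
$P{\left(K,j \right)} = -59 + 12 K$
$g = -589$
$g - P{\left(25,42 \right)} = -589 - \left(-59 + 12 \cdot 25\right) = -589 - \left(-59 + 300\right) = -589 - 241 = -830$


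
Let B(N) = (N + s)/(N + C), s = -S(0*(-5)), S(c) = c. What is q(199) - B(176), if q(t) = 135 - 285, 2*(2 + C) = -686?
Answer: -25174/169 ≈ -148.96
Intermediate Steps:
C = -345 (C = -2 + (1/2)*(-686) = -2 - 343 = -345)
q(t) = -150
s = 0 (s = -0*(-5) = -1*0 = 0)
B(N) = N/(-345 + N) (B(N) = (N + 0)/(N - 345) = N/(-345 + N))
q(199) - B(176) = -150 - 176/(-345 + 176) = -150 - 176/(-169) = -150 - 176*(-1)/169 = -150 - 1*(-176/169) = -150 + 176/169 = -25174/169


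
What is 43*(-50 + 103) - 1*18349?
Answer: -16070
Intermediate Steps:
43*(-50 + 103) - 1*18349 = 43*53 - 18349 = 2279 - 18349 = -16070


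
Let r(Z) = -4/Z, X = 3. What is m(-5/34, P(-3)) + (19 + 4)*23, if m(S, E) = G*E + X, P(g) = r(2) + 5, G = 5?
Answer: 547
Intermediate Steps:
P(g) = 3 (P(g) = -4/2 + 5 = -4*½ + 5 = -2 + 5 = 3)
m(S, E) = 3 + 5*E (m(S, E) = 5*E + 3 = 3 + 5*E)
m(-5/34, P(-3)) + (19 + 4)*23 = (3 + 5*3) + (19 + 4)*23 = (3 + 15) + 23*23 = 18 + 529 = 547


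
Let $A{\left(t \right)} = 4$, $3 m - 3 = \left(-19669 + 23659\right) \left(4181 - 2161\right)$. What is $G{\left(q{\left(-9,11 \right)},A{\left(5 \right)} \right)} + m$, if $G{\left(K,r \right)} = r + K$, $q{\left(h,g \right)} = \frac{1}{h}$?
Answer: $\frac{24179444}{9} \approx 2.6866 \cdot 10^{6}$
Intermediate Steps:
$m = 2686601$ ($m = 1 + \frac{\left(-19669 + 23659\right) \left(4181 - 2161\right)}{3} = 1 + \frac{3990 \cdot 2020}{3} = 1 + \frac{1}{3} \cdot 8059800 = 1 + 2686600 = 2686601$)
$G{\left(K,r \right)} = K + r$
$G{\left(q{\left(-9,11 \right)},A{\left(5 \right)} \right)} + m = \left(\frac{1}{-9} + 4\right) + 2686601 = \left(- \frac{1}{9} + 4\right) + 2686601 = \frac{35}{9} + 2686601 = \frac{24179444}{9}$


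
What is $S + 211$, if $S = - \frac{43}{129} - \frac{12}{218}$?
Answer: $\frac{68870}{327} \approx 210.61$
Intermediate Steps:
$S = - \frac{127}{327}$ ($S = \left(-43\right) \frac{1}{129} - \frac{6}{109} = - \frac{1}{3} - \frac{6}{109} = - \frac{127}{327} \approx -0.38838$)
$S + 211 = - \frac{127}{327} + 211 = \frac{68870}{327}$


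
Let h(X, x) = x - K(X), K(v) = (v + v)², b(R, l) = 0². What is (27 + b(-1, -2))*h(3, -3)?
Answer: -1053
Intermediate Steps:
b(R, l) = 0
K(v) = 4*v² (K(v) = (2*v)² = 4*v²)
h(X, x) = x - 4*X²
(27 + b(-1, -2))*h(3, -3) = (27 + 0)*(-3 - 4*3²) = 27*(-3 - 4*9) = 27*(-3 - 36) = 27*(-39) = -1053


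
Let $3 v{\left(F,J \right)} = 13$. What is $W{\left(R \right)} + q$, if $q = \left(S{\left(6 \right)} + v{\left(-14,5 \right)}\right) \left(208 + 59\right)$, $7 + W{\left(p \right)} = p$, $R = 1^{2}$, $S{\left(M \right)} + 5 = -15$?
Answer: $-4189$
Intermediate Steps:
$v{\left(F,J \right)} = \frac{13}{3}$ ($v{\left(F,J \right)} = \frac{1}{3} \cdot 13 = \frac{13}{3}$)
$S{\left(M \right)} = -20$ ($S{\left(M \right)} = -5 - 15 = -20$)
$R = 1$
$W{\left(p \right)} = -7 + p$
$q = -4183$ ($q = \left(-20 + \frac{13}{3}\right) \left(208 + 59\right) = \left(- \frac{47}{3}\right) 267 = -4183$)
$W{\left(R \right)} + q = \left(-7 + 1\right) - 4183 = -6 - 4183 = -4189$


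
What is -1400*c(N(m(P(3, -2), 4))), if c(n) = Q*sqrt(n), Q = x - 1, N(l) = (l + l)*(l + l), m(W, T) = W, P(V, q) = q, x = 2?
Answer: -5600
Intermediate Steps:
N(l) = 4*l**2 (N(l) = (2*l)*(2*l) = 4*l**2)
Q = 1 (Q = 2 - 1 = 1)
c(n) = sqrt(n) (c(n) = 1*sqrt(n) = sqrt(n))
-1400*c(N(m(P(3, -2), 4))) = -1400*sqrt(4*(-2)**2) = -1400*sqrt(4*4) = -1400*sqrt(16) = -1400*4 = -5600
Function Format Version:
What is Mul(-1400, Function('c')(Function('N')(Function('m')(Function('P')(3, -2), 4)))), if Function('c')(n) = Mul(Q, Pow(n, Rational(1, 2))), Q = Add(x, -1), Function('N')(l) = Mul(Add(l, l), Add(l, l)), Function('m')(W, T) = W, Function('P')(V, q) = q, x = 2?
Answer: -5600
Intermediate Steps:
Function('N')(l) = Mul(4, Pow(l, 2)) (Function('N')(l) = Mul(Mul(2, l), Mul(2, l)) = Mul(4, Pow(l, 2)))
Q = 1 (Q = Add(2, -1) = 1)
Function('c')(n) = Pow(n, Rational(1, 2)) (Function('c')(n) = Mul(1, Pow(n, Rational(1, 2))) = Pow(n, Rational(1, 2)))
Mul(-1400, Function('c')(Function('N')(Function('m')(Function('P')(3, -2), 4)))) = Mul(-1400, Pow(Mul(4, Pow(-2, 2)), Rational(1, 2))) = Mul(-1400, Pow(Mul(4, 4), Rational(1, 2))) = Mul(-1400, Pow(16, Rational(1, 2))) = Mul(-1400, 4) = -5600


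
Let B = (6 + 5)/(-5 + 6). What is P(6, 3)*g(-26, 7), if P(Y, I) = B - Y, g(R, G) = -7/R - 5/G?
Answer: -405/182 ≈ -2.2253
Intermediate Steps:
B = 11 (B = 11/1 = 11*1 = 11)
P(Y, I) = 11 - Y
P(6, 3)*g(-26, 7) = (11 - 1*6)*(-7/(-26) - 5/7) = (11 - 6)*(-7*(-1/26) - 5*1/7) = 5*(7/26 - 5/7) = 5*(-81/182) = -405/182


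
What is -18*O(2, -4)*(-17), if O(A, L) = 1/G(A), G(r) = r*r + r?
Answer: 51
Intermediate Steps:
G(r) = r + r**2 (G(r) = r**2 + r = r + r**2)
O(A, L) = 1/(A*(1 + A))
-18*O(2, -4)*(-17) = -18/(2*(1 + 2))*(-17) = -9/3*(-17) = -18*1/6*(-17) = -3*(-17) = 51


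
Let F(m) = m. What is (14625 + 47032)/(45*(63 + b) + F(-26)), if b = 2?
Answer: 61657/2899 ≈ 21.268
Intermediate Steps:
(14625 + 47032)/(45*(63 + b) + F(-26)) = (14625 + 47032)/(45*(63 + 2) - 26) = 61657/(45*65 - 26) = 61657/(2925 - 26) = 61657/2899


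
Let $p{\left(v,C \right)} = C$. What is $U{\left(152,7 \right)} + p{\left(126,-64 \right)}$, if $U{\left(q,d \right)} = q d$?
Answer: $1000$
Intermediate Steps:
$U{\left(q,d \right)} = d q$
$U{\left(152,7 \right)} + p{\left(126,-64 \right)} = 7 \cdot 152 - 64 = 1064 - 64 = 1000$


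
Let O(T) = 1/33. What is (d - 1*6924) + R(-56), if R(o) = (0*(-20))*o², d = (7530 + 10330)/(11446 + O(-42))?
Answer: -2614736976/377719 ≈ -6922.4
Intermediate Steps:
O(T) = 1/33
d = 589380/377719 (d = (7530 + 10330)/(11446 + 1/33) = 17860/(377719/33) = 17860*(33/377719) = 589380/377719 ≈ 1.5604)
R(o) = 0 (R(o) = 0*o² = 0)
(d - 1*6924) + R(-56) = (589380/377719 - 1*6924) + 0 = (589380/377719 - 6924) + 0 = -2614736976/377719 + 0 = -2614736976/377719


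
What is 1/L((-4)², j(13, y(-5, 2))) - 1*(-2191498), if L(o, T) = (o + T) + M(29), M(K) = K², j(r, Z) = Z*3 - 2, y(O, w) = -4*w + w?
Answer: 1834283827/837 ≈ 2.1915e+6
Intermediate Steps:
y(O, w) = -3*w
j(r, Z) = -2 + 3*Z (j(r, Z) = 3*Z - 2 = -2 + 3*Z)
L(o, T) = 841 + T + o (L(o, T) = (o + T) + 29² = (T + o) + 841 = 841 + T + o)
1/L((-4)², j(13, y(-5, 2))) - 1*(-2191498) = 1/(841 + (-2 + 3*(-3*2)) + (-4)²) - 1*(-2191498) = 1/(841 + (-2 + 3*(-6)) + 16) + 2191498 = 1/(841 + (-2 - 18) + 16) + 2191498 = 1/(841 - 20 + 16) + 2191498 = 1/837 + 2191498 = 1834283827/837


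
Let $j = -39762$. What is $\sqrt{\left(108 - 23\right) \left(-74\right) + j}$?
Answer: $2 i \sqrt{11513} \approx 214.6 i$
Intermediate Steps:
$\sqrt{\left(108 - 23\right) \left(-74\right) + j} = \sqrt{\left(108 - 23\right) \left(-74\right) - 39762} = \sqrt{85 \left(-74\right) - 39762} = \sqrt{-6290 - 39762} = \sqrt{-46052} = 2 i \sqrt{11513}$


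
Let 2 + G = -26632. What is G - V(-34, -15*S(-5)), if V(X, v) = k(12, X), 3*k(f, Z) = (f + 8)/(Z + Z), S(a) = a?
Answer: -1358329/51 ≈ -26634.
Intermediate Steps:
G = -26634 (G = -2 - 26632 = -26634)
k(f, Z) = (8 + f)/(6*Z) (k(f, Z) = ((f + 8)/(Z + Z))/3 = ((8 + f)/((2*Z)))/3 = ((8 + f)*(1/(2*Z)))/3 = ((8 + f)/(2*Z))/3 = (8 + f)/(6*Z))
V(X, v) = 10/(3*X) (V(X, v) = (8 + 12)/(6*X) = (1/6)*20/X = 10/(3*X))
G - V(-34, -15*S(-5)) = -26634 - 10/(3*(-34)) = -26634 - 10*(-1)/(3*34) = -26634 - 1*(-5/51) = -26634 + 5/51 = -1358329/51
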